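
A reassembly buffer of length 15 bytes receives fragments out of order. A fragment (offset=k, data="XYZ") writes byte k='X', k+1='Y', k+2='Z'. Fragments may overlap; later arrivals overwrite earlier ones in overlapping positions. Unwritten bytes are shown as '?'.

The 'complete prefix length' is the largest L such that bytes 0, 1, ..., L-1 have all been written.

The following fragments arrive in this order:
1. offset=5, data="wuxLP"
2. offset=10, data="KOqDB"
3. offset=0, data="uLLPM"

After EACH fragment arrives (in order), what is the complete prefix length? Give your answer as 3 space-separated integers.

Fragment 1: offset=5 data="wuxLP" -> buffer=?????wuxLP????? -> prefix_len=0
Fragment 2: offset=10 data="KOqDB" -> buffer=?????wuxLPKOqDB -> prefix_len=0
Fragment 3: offset=0 data="uLLPM" -> buffer=uLLPMwuxLPKOqDB -> prefix_len=15

Answer: 0 0 15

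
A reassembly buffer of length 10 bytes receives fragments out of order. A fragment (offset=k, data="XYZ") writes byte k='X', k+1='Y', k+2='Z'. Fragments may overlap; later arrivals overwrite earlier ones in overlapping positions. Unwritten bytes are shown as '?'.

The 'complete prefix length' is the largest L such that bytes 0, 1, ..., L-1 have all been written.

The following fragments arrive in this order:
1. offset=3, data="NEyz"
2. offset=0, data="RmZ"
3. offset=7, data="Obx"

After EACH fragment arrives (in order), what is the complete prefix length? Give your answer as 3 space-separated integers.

Fragment 1: offset=3 data="NEyz" -> buffer=???NEyz??? -> prefix_len=0
Fragment 2: offset=0 data="RmZ" -> buffer=RmZNEyz??? -> prefix_len=7
Fragment 3: offset=7 data="Obx" -> buffer=RmZNEyzObx -> prefix_len=10

Answer: 0 7 10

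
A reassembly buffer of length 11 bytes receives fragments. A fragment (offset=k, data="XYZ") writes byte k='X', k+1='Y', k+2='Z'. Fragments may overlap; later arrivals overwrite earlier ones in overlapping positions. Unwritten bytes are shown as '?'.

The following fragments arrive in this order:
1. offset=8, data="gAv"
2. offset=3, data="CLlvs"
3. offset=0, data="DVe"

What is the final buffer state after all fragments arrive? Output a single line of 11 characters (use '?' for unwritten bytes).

Answer: DVeCLlvsgAv

Derivation:
Fragment 1: offset=8 data="gAv" -> buffer=????????gAv
Fragment 2: offset=3 data="CLlvs" -> buffer=???CLlvsgAv
Fragment 3: offset=0 data="DVe" -> buffer=DVeCLlvsgAv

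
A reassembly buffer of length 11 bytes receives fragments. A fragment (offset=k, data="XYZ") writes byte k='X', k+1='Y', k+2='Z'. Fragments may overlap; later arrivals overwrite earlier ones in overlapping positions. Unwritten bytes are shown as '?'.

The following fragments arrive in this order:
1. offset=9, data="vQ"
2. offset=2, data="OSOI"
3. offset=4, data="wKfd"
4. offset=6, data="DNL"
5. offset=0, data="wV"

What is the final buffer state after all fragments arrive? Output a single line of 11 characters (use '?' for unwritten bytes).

Fragment 1: offset=9 data="vQ" -> buffer=?????????vQ
Fragment 2: offset=2 data="OSOI" -> buffer=??OSOI???vQ
Fragment 3: offset=4 data="wKfd" -> buffer=??OSwKfd?vQ
Fragment 4: offset=6 data="DNL" -> buffer=??OSwKDNLvQ
Fragment 5: offset=0 data="wV" -> buffer=wVOSwKDNLvQ

Answer: wVOSwKDNLvQ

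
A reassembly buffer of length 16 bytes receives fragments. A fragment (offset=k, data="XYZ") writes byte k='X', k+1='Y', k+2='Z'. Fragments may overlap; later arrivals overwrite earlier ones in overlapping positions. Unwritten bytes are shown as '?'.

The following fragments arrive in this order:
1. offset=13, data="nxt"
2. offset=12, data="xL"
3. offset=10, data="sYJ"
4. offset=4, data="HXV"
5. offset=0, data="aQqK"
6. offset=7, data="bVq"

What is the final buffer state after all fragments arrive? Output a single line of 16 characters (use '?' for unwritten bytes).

Fragment 1: offset=13 data="nxt" -> buffer=?????????????nxt
Fragment 2: offset=12 data="xL" -> buffer=????????????xLxt
Fragment 3: offset=10 data="sYJ" -> buffer=??????????sYJLxt
Fragment 4: offset=4 data="HXV" -> buffer=????HXV???sYJLxt
Fragment 5: offset=0 data="aQqK" -> buffer=aQqKHXV???sYJLxt
Fragment 6: offset=7 data="bVq" -> buffer=aQqKHXVbVqsYJLxt

Answer: aQqKHXVbVqsYJLxt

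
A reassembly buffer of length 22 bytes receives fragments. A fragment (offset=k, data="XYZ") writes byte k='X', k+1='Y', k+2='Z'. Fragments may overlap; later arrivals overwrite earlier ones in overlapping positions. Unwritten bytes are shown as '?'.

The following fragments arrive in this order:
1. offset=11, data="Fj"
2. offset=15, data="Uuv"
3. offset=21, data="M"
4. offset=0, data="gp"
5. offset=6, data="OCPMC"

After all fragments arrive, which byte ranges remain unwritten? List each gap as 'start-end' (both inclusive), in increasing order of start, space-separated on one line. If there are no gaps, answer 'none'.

Answer: 2-5 13-14 18-20

Derivation:
Fragment 1: offset=11 len=2
Fragment 2: offset=15 len=3
Fragment 3: offset=21 len=1
Fragment 4: offset=0 len=2
Fragment 5: offset=6 len=5
Gaps: 2-5 13-14 18-20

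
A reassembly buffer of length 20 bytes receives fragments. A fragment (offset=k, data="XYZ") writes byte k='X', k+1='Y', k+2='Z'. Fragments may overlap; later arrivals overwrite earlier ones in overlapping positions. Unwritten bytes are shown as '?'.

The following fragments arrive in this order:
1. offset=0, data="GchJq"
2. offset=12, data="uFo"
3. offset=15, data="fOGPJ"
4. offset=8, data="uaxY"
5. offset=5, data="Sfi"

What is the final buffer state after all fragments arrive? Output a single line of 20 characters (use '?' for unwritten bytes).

Fragment 1: offset=0 data="GchJq" -> buffer=GchJq???????????????
Fragment 2: offset=12 data="uFo" -> buffer=GchJq???????uFo?????
Fragment 3: offset=15 data="fOGPJ" -> buffer=GchJq???????uFofOGPJ
Fragment 4: offset=8 data="uaxY" -> buffer=GchJq???uaxYuFofOGPJ
Fragment 5: offset=5 data="Sfi" -> buffer=GchJqSfiuaxYuFofOGPJ

Answer: GchJqSfiuaxYuFofOGPJ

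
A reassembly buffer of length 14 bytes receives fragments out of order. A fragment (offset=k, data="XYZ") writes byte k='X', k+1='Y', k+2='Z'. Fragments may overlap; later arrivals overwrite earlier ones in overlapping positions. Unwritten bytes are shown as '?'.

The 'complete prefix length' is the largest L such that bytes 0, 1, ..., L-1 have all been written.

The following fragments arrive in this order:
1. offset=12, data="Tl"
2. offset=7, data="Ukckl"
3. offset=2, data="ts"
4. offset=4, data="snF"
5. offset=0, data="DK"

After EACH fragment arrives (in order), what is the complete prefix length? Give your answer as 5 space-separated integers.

Answer: 0 0 0 0 14

Derivation:
Fragment 1: offset=12 data="Tl" -> buffer=????????????Tl -> prefix_len=0
Fragment 2: offset=7 data="Ukckl" -> buffer=???????UkcklTl -> prefix_len=0
Fragment 3: offset=2 data="ts" -> buffer=??ts???UkcklTl -> prefix_len=0
Fragment 4: offset=4 data="snF" -> buffer=??tssnFUkcklTl -> prefix_len=0
Fragment 5: offset=0 data="DK" -> buffer=DKtssnFUkcklTl -> prefix_len=14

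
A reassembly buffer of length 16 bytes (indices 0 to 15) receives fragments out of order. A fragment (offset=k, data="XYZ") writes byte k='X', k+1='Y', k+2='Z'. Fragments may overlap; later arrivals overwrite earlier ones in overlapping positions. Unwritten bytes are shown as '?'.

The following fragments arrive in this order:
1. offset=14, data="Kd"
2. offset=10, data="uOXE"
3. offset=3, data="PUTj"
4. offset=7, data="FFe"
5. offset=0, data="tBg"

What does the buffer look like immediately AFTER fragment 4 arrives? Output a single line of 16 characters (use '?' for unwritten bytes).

Answer: ???PUTjFFeuOXEKd

Derivation:
Fragment 1: offset=14 data="Kd" -> buffer=??????????????Kd
Fragment 2: offset=10 data="uOXE" -> buffer=??????????uOXEKd
Fragment 3: offset=3 data="PUTj" -> buffer=???PUTj???uOXEKd
Fragment 4: offset=7 data="FFe" -> buffer=???PUTjFFeuOXEKd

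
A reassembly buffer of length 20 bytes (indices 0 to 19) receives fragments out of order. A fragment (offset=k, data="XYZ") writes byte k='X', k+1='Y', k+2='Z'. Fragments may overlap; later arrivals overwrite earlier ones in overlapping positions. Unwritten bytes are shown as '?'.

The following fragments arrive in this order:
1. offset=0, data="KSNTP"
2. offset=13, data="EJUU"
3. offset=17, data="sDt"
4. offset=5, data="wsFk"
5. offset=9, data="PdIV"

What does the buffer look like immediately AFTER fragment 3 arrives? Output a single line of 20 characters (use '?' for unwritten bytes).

Fragment 1: offset=0 data="KSNTP" -> buffer=KSNTP???????????????
Fragment 2: offset=13 data="EJUU" -> buffer=KSNTP????????EJUU???
Fragment 3: offset=17 data="sDt" -> buffer=KSNTP????????EJUUsDt

Answer: KSNTP????????EJUUsDt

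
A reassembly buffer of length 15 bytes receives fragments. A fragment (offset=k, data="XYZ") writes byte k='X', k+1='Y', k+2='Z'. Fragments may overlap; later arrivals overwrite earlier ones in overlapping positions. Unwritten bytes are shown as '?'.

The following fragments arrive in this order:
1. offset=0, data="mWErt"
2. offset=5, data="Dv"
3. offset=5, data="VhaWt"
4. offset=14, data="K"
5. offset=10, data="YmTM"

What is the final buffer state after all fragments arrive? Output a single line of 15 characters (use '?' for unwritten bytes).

Fragment 1: offset=0 data="mWErt" -> buffer=mWErt??????????
Fragment 2: offset=5 data="Dv" -> buffer=mWErtDv????????
Fragment 3: offset=5 data="VhaWt" -> buffer=mWErtVhaWt?????
Fragment 4: offset=14 data="K" -> buffer=mWErtVhaWt????K
Fragment 5: offset=10 data="YmTM" -> buffer=mWErtVhaWtYmTMK

Answer: mWErtVhaWtYmTMK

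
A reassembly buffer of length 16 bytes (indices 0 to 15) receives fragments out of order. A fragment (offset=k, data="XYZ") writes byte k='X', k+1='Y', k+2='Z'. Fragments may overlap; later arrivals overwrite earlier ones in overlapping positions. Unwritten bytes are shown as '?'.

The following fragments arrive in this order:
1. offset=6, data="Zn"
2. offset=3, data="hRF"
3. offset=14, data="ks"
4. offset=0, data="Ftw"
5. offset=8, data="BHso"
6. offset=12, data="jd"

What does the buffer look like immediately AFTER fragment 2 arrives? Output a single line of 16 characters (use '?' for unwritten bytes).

Fragment 1: offset=6 data="Zn" -> buffer=??????Zn????????
Fragment 2: offset=3 data="hRF" -> buffer=???hRFZn????????

Answer: ???hRFZn????????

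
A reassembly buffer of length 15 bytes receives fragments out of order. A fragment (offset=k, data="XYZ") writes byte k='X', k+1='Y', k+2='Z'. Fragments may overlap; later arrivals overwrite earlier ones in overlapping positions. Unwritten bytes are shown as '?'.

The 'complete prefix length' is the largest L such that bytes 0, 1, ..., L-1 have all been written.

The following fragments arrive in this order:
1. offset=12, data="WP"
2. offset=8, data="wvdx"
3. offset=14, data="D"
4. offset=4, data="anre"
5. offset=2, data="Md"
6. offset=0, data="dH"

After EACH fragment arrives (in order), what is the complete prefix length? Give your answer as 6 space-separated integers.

Fragment 1: offset=12 data="WP" -> buffer=????????????WP? -> prefix_len=0
Fragment 2: offset=8 data="wvdx" -> buffer=????????wvdxWP? -> prefix_len=0
Fragment 3: offset=14 data="D" -> buffer=????????wvdxWPD -> prefix_len=0
Fragment 4: offset=4 data="anre" -> buffer=????anrewvdxWPD -> prefix_len=0
Fragment 5: offset=2 data="Md" -> buffer=??MdanrewvdxWPD -> prefix_len=0
Fragment 6: offset=0 data="dH" -> buffer=dHMdanrewvdxWPD -> prefix_len=15

Answer: 0 0 0 0 0 15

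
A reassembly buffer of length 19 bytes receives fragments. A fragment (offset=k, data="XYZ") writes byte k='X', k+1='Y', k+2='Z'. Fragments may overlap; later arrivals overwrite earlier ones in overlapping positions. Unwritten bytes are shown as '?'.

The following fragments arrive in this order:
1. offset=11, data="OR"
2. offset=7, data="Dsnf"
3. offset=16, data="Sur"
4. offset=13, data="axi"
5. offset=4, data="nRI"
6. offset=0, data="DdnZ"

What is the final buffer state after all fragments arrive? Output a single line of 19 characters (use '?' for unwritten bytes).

Answer: DdnZnRIDsnfORaxiSur

Derivation:
Fragment 1: offset=11 data="OR" -> buffer=???????????OR??????
Fragment 2: offset=7 data="Dsnf" -> buffer=???????DsnfOR??????
Fragment 3: offset=16 data="Sur" -> buffer=???????DsnfOR???Sur
Fragment 4: offset=13 data="axi" -> buffer=???????DsnfORaxiSur
Fragment 5: offset=4 data="nRI" -> buffer=????nRIDsnfORaxiSur
Fragment 6: offset=0 data="DdnZ" -> buffer=DdnZnRIDsnfORaxiSur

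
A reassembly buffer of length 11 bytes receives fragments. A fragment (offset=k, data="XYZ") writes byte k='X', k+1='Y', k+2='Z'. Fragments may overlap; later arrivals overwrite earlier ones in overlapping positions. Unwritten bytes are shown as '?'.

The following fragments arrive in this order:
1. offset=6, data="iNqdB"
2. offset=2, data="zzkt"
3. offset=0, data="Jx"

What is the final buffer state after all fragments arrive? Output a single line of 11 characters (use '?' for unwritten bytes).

Fragment 1: offset=6 data="iNqdB" -> buffer=??????iNqdB
Fragment 2: offset=2 data="zzkt" -> buffer=??zzktiNqdB
Fragment 3: offset=0 data="Jx" -> buffer=JxzzktiNqdB

Answer: JxzzktiNqdB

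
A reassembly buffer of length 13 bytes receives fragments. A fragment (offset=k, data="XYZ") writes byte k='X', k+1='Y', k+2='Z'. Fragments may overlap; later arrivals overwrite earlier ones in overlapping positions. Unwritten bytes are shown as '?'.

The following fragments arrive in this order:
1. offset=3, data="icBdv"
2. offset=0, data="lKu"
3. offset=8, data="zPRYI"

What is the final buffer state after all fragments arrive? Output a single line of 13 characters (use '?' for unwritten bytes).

Answer: lKuicBdvzPRYI

Derivation:
Fragment 1: offset=3 data="icBdv" -> buffer=???icBdv?????
Fragment 2: offset=0 data="lKu" -> buffer=lKuicBdv?????
Fragment 3: offset=8 data="zPRYI" -> buffer=lKuicBdvzPRYI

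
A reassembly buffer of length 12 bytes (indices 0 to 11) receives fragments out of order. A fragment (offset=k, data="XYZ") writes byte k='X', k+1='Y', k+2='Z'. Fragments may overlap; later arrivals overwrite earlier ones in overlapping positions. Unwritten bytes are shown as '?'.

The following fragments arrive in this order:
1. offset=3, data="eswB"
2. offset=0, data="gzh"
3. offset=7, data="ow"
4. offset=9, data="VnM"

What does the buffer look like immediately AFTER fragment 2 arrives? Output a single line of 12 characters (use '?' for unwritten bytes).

Answer: gzheswB?????

Derivation:
Fragment 1: offset=3 data="eswB" -> buffer=???eswB?????
Fragment 2: offset=0 data="gzh" -> buffer=gzheswB?????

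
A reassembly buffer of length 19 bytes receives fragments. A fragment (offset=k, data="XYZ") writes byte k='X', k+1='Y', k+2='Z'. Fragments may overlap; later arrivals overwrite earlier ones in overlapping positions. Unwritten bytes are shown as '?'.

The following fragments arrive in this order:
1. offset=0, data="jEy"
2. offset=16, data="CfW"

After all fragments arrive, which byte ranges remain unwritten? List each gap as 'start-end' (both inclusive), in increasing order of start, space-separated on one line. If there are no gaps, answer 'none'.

Answer: 3-15

Derivation:
Fragment 1: offset=0 len=3
Fragment 2: offset=16 len=3
Gaps: 3-15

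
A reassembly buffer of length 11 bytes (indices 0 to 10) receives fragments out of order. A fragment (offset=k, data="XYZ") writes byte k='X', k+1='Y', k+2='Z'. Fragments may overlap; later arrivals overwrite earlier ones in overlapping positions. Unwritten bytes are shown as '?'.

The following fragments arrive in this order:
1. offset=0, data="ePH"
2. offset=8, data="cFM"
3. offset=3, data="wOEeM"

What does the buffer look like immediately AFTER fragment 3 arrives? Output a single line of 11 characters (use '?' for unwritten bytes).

Answer: ePHwOEeMcFM

Derivation:
Fragment 1: offset=0 data="ePH" -> buffer=ePH????????
Fragment 2: offset=8 data="cFM" -> buffer=ePH?????cFM
Fragment 3: offset=3 data="wOEeM" -> buffer=ePHwOEeMcFM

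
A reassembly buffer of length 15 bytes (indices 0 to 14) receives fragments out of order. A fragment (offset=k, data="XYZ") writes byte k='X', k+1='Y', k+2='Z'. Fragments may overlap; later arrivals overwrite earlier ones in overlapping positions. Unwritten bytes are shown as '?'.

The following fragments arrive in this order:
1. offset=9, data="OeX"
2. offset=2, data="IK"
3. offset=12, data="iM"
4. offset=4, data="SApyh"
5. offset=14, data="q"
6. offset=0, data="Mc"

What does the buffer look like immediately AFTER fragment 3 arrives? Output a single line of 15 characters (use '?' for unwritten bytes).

Fragment 1: offset=9 data="OeX" -> buffer=?????????OeX???
Fragment 2: offset=2 data="IK" -> buffer=??IK?????OeX???
Fragment 3: offset=12 data="iM" -> buffer=??IK?????OeXiM?

Answer: ??IK?????OeXiM?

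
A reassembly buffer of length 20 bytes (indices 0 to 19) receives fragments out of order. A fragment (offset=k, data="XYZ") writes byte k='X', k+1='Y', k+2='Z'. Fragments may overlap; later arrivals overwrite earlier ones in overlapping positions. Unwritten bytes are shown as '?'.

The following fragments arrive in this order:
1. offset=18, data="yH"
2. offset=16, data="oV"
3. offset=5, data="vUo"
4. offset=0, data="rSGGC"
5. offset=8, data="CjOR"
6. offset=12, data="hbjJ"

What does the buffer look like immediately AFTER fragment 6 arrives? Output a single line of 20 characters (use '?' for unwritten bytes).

Fragment 1: offset=18 data="yH" -> buffer=??????????????????yH
Fragment 2: offset=16 data="oV" -> buffer=????????????????oVyH
Fragment 3: offset=5 data="vUo" -> buffer=?????vUo????????oVyH
Fragment 4: offset=0 data="rSGGC" -> buffer=rSGGCvUo????????oVyH
Fragment 5: offset=8 data="CjOR" -> buffer=rSGGCvUoCjOR????oVyH
Fragment 6: offset=12 data="hbjJ" -> buffer=rSGGCvUoCjORhbjJoVyH

Answer: rSGGCvUoCjORhbjJoVyH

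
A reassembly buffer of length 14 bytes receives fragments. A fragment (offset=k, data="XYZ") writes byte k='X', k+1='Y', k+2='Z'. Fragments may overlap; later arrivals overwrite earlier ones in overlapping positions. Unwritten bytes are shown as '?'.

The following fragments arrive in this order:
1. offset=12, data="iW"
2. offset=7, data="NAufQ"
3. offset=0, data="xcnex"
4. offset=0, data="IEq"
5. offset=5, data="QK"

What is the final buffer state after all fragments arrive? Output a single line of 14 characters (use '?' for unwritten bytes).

Fragment 1: offset=12 data="iW" -> buffer=????????????iW
Fragment 2: offset=7 data="NAufQ" -> buffer=???????NAufQiW
Fragment 3: offset=0 data="xcnex" -> buffer=xcnex??NAufQiW
Fragment 4: offset=0 data="IEq" -> buffer=IEqex??NAufQiW
Fragment 5: offset=5 data="QK" -> buffer=IEqexQKNAufQiW

Answer: IEqexQKNAufQiW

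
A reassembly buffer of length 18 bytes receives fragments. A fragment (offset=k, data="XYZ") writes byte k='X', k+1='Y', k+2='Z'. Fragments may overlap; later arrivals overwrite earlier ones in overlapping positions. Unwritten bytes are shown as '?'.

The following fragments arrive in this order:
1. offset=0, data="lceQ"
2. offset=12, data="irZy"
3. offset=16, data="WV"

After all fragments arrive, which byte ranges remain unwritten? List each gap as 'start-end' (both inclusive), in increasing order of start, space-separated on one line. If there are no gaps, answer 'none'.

Answer: 4-11

Derivation:
Fragment 1: offset=0 len=4
Fragment 2: offset=12 len=4
Fragment 3: offset=16 len=2
Gaps: 4-11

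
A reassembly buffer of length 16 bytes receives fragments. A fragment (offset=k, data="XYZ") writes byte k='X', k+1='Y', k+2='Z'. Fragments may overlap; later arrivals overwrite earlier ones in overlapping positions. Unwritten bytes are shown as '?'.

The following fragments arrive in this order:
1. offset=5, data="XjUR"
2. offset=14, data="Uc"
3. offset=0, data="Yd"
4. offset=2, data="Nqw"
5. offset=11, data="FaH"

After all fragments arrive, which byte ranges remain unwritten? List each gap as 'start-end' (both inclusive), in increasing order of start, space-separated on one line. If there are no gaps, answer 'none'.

Answer: 9-10

Derivation:
Fragment 1: offset=5 len=4
Fragment 2: offset=14 len=2
Fragment 3: offset=0 len=2
Fragment 4: offset=2 len=3
Fragment 5: offset=11 len=3
Gaps: 9-10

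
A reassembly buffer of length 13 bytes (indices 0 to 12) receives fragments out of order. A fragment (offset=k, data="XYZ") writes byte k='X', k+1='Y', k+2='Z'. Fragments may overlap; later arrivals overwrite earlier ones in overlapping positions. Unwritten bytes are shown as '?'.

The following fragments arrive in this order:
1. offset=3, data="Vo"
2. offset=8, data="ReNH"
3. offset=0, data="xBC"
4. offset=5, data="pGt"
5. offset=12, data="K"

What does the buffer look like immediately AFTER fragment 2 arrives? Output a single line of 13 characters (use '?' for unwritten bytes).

Fragment 1: offset=3 data="Vo" -> buffer=???Vo????????
Fragment 2: offset=8 data="ReNH" -> buffer=???Vo???ReNH?

Answer: ???Vo???ReNH?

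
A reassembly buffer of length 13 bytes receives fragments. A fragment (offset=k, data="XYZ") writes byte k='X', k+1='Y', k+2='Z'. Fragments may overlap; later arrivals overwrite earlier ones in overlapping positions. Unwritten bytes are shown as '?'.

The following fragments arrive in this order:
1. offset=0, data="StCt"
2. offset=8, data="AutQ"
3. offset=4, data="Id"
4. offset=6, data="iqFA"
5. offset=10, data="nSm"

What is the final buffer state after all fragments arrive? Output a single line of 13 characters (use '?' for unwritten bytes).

Answer: StCtIdiqFAnSm

Derivation:
Fragment 1: offset=0 data="StCt" -> buffer=StCt?????????
Fragment 2: offset=8 data="AutQ" -> buffer=StCt????AutQ?
Fragment 3: offset=4 data="Id" -> buffer=StCtId??AutQ?
Fragment 4: offset=6 data="iqFA" -> buffer=StCtIdiqFAtQ?
Fragment 5: offset=10 data="nSm" -> buffer=StCtIdiqFAnSm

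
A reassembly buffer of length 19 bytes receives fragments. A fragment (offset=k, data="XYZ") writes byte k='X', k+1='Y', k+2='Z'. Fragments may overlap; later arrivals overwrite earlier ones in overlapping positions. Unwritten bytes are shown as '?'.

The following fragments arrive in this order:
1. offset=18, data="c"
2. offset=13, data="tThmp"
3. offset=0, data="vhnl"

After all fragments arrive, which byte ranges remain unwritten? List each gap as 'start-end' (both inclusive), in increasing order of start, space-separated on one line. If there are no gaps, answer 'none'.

Answer: 4-12

Derivation:
Fragment 1: offset=18 len=1
Fragment 2: offset=13 len=5
Fragment 3: offset=0 len=4
Gaps: 4-12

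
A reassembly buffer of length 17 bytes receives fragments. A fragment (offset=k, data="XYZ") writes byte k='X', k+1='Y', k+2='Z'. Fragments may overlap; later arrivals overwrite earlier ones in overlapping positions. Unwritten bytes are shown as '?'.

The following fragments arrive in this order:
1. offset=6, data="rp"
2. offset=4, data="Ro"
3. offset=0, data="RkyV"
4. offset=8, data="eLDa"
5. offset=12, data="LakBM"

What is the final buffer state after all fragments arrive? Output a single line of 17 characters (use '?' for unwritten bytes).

Answer: RkyVRorpeLDaLakBM

Derivation:
Fragment 1: offset=6 data="rp" -> buffer=??????rp?????????
Fragment 2: offset=4 data="Ro" -> buffer=????Rorp?????????
Fragment 3: offset=0 data="RkyV" -> buffer=RkyVRorp?????????
Fragment 4: offset=8 data="eLDa" -> buffer=RkyVRorpeLDa?????
Fragment 5: offset=12 data="LakBM" -> buffer=RkyVRorpeLDaLakBM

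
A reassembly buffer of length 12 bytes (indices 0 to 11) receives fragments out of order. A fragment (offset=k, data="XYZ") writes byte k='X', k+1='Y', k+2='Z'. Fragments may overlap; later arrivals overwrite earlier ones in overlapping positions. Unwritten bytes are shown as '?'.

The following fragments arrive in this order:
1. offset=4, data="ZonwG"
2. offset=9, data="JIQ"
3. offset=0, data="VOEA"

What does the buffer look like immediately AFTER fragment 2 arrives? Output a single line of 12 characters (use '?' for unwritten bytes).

Fragment 1: offset=4 data="ZonwG" -> buffer=????ZonwG???
Fragment 2: offset=9 data="JIQ" -> buffer=????ZonwGJIQ

Answer: ????ZonwGJIQ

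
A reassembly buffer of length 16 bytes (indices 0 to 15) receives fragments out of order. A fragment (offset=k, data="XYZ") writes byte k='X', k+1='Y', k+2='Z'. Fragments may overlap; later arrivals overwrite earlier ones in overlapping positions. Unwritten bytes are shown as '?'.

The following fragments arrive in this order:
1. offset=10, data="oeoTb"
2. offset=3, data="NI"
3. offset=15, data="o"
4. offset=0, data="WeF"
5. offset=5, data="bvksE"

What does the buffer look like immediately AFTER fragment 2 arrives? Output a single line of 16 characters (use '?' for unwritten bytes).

Fragment 1: offset=10 data="oeoTb" -> buffer=??????????oeoTb?
Fragment 2: offset=3 data="NI" -> buffer=???NI?????oeoTb?

Answer: ???NI?????oeoTb?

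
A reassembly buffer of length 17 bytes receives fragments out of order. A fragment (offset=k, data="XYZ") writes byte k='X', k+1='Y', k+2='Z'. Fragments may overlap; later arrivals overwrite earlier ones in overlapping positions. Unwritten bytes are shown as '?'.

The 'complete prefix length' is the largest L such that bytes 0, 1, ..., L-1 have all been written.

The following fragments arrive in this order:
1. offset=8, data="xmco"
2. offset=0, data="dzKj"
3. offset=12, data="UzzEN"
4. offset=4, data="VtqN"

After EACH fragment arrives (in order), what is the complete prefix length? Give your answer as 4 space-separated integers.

Fragment 1: offset=8 data="xmco" -> buffer=????????xmco????? -> prefix_len=0
Fragment 2: offset=0 data="dzKj" -> buffer=dzKj????xmco????? -> prefix_len=4
Fragment 3: offset=12 data="UzzEN" -> buffer=dzKj????xmcoUzzEN -> prefix_len=4
Fragment 4: offset=4 data="VtqN" -> buffer=dzKjVtqNxmcoUzzEN -> prefix_len=17

Answer: 0 4 4 17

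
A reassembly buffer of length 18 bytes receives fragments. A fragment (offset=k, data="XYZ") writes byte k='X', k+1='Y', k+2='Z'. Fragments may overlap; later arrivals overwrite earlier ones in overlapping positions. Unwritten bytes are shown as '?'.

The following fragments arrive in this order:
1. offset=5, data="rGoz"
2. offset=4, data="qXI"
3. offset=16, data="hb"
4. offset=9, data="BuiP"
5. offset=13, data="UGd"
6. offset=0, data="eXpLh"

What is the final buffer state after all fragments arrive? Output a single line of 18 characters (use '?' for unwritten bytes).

Answer: eXpLhXIozBuiPUGdhb

Derivation:
Fragment 1: offset=5 data="rGoz" -> buffer=?????rGoz?????????
Fragment 2: offset=4 data="qXI" -> buffer=????qXIoz?????????
Fragment 3: offset=16 data="hb" -> buffer=????qXIoz???????hb
Fragment 4: offset=9 data="BuiP" -> buffer=????qXIozBuiP???hb
Fragment 5: offset=13 data="UGd" -> buffer=????qXIozBuiPUGdhb
Fragment 6: offset=0 data="eXpLh" -> buffer=eXpLhXIozBuiPUGdhb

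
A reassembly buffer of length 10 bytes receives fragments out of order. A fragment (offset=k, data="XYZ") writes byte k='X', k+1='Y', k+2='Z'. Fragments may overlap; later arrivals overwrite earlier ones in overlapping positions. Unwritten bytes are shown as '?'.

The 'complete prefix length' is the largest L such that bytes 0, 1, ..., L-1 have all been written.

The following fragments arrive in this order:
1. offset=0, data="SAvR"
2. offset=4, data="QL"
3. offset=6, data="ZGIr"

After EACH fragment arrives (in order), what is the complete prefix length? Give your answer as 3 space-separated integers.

Answer: 4 6 10

Derivation:
Fragment 1: offset=0 data="SAvR" -> buffer=SAvR?????? -> prefix_len=4
Fragment 2: offset=4 data="QL" -> buffer=SAvRQL???? -> prefix_len=6
Fragment 3: offset=6 data="ZGIr" -> buffer=SAvRQLZGIr -> prefix_len=10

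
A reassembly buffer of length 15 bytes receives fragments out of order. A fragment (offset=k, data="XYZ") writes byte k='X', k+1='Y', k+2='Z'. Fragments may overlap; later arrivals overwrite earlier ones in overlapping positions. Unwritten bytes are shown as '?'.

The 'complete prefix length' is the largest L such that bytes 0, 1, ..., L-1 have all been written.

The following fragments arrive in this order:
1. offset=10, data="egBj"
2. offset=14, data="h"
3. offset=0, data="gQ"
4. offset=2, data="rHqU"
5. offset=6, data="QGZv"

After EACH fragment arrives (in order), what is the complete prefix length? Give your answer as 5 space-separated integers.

Answer: 0 0 2 6 15

Derivation:
Fragment 1: offset=10 data="egBj" -> buffer=??????????egBj? -> prefix_len=0
Fragment 2: offset=14 data="h" -> buffer=??????????egBjh -> prefix_len=0
Fragment 3: offset=0 data="gQ" -> buffer=gQ????????egBjh -> prefix_len=2
Fragment 4: offset=2 data="rHqU" -> buffer=gQrHqU????egBjh -> prefix_len=6
Fragment 5: offset=6 data="QGZv" -> buffer=gQrHqUQGZvegBjh -> prefix_len=15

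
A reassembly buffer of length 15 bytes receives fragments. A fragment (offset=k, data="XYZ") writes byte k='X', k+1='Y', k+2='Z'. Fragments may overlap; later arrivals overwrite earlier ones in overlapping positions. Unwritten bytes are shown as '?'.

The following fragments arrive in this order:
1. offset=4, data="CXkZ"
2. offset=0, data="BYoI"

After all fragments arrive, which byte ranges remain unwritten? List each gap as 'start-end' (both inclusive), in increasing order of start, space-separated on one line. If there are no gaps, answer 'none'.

Fragment 1: offset=4 len=4
Fragment 2: offset=0 len=4
Gaps: 8-14

Answer: 8-14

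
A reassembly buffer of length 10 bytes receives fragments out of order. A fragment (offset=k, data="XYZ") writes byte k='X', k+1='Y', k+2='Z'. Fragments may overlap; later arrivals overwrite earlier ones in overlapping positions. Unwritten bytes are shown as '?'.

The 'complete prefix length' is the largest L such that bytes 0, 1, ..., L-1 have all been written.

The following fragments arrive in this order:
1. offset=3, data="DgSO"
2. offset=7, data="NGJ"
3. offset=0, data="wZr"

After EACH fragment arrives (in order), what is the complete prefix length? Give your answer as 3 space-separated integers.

Answer: 0 0 10

Derivation:
Fragment 1: offset=3 data="DgSO" -> buffer=???DgSO??? -> prefix_len=0
Fragment 2: offset=7 data="NGJ" -> buffer=???DgSONGJ -> prefix_len=0
Fragment 3: offset=0 data="wZr" -> buffer=wZrDgSONGJ -> prefix_len=10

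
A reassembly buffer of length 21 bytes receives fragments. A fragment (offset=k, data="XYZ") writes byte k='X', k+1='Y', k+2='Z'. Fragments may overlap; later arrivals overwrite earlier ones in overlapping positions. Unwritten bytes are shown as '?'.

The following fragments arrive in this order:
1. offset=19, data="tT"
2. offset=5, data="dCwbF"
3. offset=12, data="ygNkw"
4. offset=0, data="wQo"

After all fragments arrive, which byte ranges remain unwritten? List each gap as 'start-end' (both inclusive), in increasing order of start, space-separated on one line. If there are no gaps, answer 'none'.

Answer: 3-4 10-11 17-18

Derivation:
Fragment 1: offset=19 len=2
Fragment 2: offset=5 len=5
Fragment 3: offset=12 len=5
Fragment 4: offset=0 len=3
Gaps: 3-4 10-11 17-18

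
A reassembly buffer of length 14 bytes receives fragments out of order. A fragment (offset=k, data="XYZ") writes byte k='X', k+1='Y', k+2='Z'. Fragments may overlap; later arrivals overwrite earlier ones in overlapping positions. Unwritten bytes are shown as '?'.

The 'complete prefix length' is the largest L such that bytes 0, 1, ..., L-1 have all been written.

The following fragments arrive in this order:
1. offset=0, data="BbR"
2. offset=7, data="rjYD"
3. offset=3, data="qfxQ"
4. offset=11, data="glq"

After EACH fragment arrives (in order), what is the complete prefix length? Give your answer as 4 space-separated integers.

Answer: 3 3 11 14

Derivation:
Fragment 1: offset=0 data="BbR" -> buffer=BbR??????????? -> prefix_len=3
Fragment 2: offset=7 data="rjYD" -> buffer=BbR????rjYD??? -> prefix_len=3
Fragment 3: offset=3 data="qfxQ" -> buffer=BbRqfxQrjYD??? -> prefix_len=11
Fragment 4: offset=11 data="glq" -> buffer=BbRqfxQrjYDglq -> prefix_len=14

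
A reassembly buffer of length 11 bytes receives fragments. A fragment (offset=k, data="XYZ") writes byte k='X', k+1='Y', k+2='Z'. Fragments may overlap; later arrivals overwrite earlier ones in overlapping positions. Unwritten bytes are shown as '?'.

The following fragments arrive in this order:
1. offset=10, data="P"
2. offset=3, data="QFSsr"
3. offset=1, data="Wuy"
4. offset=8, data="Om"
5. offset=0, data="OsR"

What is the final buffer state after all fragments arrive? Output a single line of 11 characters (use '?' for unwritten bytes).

Answer: OsRyFSsrOmP

Derivation:
Fragment 1: offset=10 data="P" -> buffer=??????????P
Fragment 2: offset=3 data="QFSsr" -> buffer=???QFSsr??P
Fragment 3: offset=1 data="Wuy" -> buffer=?WuyFSsr??P
Fragment 4: offset=8 data="Om" -> buffer=?WuyFSsrOmP
Fragment 5: offset=0 data="OsR" -> buffer=OsRyFSsrOmP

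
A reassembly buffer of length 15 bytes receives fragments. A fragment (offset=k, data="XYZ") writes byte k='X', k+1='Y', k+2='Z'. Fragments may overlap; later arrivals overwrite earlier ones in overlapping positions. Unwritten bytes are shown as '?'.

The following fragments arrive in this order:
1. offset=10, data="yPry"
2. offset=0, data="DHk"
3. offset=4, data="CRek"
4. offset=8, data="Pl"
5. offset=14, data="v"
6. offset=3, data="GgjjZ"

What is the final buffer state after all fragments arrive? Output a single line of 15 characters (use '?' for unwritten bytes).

Fragment 1: offset=10 data="yPry" -> buffer=??????????yPry?
Fragment 2: offset=0 data="DHk" -> buffer=DHk???????yPry?
Fragment 3: offset=4 data="CRek" -> buffer=DHk?CRek??yPry?
Fragment 4: offset=8 data="Pl" -> buffer=DHk?CRekPlyPry?
Fragment 5: offset=14 data="v" -> buffer=DHk?CRekPlyPryv
Fragment 6: offset=3 data="GgjjZ" -> buffer=DHkGgjjZPlyPryv

Answer: DHkGgjjZPlyPryv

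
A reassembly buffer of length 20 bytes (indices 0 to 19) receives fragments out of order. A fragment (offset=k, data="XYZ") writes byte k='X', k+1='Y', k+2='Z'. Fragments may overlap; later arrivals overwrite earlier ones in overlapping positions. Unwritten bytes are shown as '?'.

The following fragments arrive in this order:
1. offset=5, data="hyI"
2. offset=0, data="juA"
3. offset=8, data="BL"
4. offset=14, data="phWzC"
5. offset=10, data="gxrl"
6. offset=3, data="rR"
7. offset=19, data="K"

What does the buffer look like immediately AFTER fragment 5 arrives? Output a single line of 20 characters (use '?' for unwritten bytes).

Fragment 1: offset=5 data="hyI" -> buffer=?????hyI????????????
Fragment 2: offset=0 data="juA" -> buffer=juA??hyI????????????
Fragment 3: offset=8 data="BL" -> buffer=juA??hyIBL??????????
Fragment 4: offset=14 data="phWzC" -> buffer=juA??hyIBL????phWzC?
Fragment 5: offset=10 data="gxrl" -> buffer=juA??hyIBLgxrlphWzC?

Answer: juA??hyIBLgxrlphWzC?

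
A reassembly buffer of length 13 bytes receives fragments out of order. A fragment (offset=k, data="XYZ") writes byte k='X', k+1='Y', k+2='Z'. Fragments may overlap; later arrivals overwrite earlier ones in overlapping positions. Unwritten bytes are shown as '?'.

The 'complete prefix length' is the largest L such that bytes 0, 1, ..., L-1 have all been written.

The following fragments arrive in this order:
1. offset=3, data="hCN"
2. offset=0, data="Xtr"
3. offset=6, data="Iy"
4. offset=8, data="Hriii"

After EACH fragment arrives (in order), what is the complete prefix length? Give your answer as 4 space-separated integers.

Fragment 1: offset=3 data="hCN" -> buffer=???hCN??????? -> prefix_len=0
Fragment 2: offset=0 data="Xtr" -> buffer=XtrhCN??????? -> prefix_len=6
Fragment 3: offset=6 data="Iy" -> buffer=XtrhCNIy????? -> prefix_len=8
Fragment 4: offset=8 data="Hriii" -> buffer=XtrhCNIyHriii -> prefix_len=13

Answer: 0 6 8 13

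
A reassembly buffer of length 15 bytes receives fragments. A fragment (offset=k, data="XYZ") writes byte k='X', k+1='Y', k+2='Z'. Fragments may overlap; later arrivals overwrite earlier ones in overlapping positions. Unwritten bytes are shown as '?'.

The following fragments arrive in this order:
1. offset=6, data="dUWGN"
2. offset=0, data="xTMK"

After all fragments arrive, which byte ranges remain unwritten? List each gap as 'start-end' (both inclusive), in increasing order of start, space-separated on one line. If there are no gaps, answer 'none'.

Fragment 1: offset=6 len=5
Fragment 2: offset=0 len=4
Gaps: 4-5 11-14

Answer: 4-5 11-14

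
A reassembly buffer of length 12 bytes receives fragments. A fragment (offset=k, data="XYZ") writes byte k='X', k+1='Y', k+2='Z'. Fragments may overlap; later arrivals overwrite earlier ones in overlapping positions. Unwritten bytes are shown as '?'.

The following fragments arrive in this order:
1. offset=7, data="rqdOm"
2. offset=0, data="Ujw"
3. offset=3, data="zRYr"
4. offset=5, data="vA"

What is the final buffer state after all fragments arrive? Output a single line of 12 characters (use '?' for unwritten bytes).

Answer: UjwzRvArqdOm

Derivation:
Fragment 1: offset=7 data="rqdOm" -> buffer=???????rqdOm
Fragment 2: offset=0 data="Ujw" -> buffer=Ujw????rqdOm
Fragment 3: offset=3 data="zRYr" -> buffer=UjwzRYrrqdOm
Fragment 4: offset=5 data="vA" -> buffer=UjwzRvArqdOm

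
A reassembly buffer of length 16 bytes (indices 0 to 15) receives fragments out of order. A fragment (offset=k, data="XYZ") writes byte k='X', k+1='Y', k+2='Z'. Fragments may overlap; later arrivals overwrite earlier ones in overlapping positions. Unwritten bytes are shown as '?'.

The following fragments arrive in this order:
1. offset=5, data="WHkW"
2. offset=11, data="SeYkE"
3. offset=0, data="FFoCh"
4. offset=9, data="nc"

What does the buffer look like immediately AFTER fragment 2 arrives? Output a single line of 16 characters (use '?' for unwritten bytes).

Fragment 1: offset=5 data="WHkW" -> buffer=?????WHkW???????
Fragment 2: offset=11 data="SeYkE" -> buffer=?????WHkW??SeYkE

Answer: ?????WHkW??SeYkE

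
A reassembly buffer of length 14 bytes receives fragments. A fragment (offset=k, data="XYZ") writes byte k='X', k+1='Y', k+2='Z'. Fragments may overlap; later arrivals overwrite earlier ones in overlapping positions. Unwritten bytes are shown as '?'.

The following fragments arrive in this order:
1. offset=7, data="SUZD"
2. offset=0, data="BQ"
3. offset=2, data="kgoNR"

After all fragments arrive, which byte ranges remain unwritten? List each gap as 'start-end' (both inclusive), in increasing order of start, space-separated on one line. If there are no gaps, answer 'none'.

Fragment 1: offset=7 len=4
Fragment 2: offset=0 len=2
Fragment 3: offset=2 len=5
Gaps: 11-13

Answer: 11-13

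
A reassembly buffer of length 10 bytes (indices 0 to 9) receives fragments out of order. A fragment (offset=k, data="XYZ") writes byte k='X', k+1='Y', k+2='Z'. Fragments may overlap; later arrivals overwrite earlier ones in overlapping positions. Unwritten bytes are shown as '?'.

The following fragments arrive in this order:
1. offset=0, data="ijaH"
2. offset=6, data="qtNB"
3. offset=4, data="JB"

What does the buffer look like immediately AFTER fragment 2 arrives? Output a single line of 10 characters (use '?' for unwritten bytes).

Fragment 1: offset=0 data="ijaH" -> buffer=ijaH??????
Fragment 2: offset=6 data="qtNB" -> buffer=ijaH??qtNB

Answer: ijaH??qtNB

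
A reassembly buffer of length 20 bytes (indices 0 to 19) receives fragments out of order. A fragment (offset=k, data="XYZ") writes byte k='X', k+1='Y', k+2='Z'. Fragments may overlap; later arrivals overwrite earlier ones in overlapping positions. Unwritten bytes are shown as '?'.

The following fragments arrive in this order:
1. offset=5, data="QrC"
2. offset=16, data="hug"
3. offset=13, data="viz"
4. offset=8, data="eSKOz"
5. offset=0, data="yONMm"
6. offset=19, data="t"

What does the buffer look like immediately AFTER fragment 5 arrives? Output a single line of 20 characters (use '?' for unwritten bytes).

Fragment 1: offset=5 data="QrC" -> buffer=?????QrC????????????
Fragment 2: offset=16 data="hug" -> buffer=?????QrC????????hug?
Fragment 3: offset=13 data="viz" -> buffer=?????QrC?????vizhug?
Fragment 4: offset=8 data="eSKOz" -> buffer=?????QrCeSKOzvizhug?
Fragment 5: offset=0 data="yONMm" -> buffer=yONMmQrCeSKOzvizhug?

Answer: yONMmQrCeSKOzvizhug?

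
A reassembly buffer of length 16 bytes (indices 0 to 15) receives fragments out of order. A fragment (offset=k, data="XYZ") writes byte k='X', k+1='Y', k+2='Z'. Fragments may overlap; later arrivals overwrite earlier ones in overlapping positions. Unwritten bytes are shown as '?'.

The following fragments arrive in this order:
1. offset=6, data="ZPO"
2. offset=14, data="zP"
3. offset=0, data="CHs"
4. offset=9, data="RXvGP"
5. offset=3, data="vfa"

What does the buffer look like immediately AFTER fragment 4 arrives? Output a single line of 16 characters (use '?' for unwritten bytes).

Answer: CHs???ZPORXvGPzP

Derivation:
Fragment 1: offset=6 data="ZPO" -> buffer=??????ZPO???????
Fragment 2: offset=14 data="zP" -> buffer=??????ZPO?????zP
Fragment 3: offset=0 data="CHs" -> buffer=CHs???ZPO?????zP
Fragment 4: offset=9 data="RXvGP" -> buffer=CHs???ZPORXvGPzP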